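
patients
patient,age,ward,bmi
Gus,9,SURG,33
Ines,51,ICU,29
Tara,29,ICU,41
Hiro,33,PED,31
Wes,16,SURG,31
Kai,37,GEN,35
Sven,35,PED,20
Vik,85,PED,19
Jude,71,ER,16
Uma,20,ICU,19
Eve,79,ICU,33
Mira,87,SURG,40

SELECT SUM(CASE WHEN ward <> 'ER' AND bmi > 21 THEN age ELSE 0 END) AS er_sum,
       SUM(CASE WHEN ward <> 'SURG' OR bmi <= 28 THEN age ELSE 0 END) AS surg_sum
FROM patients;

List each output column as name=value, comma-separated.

er_sum=341, surg_sum=440

[er_sum: ward <> 'ER' AND bmi > 21]
patient=Gus: ✓ → 9
patient=Ines: ✓ → 51
patient=Tara: ✓ → 29
patient=Hiro: ✓ → 33
patient=Wes: ✓ → 16
patient=Kai: ✓ → 37
patient=Sven: ✗
patient=Vik: ✗
patient=Jude: ✗
patient=Uma: ✗
patient=Eve: ✓ → 79
patient=Mira: ✓ → 87
er_sum = 9 + 51 + 29 + 33 + 16 + 37 + 79 + 87 = 341
—
[surg_sum: ward <> 'SURG' OR bmi <= 28]
patient=Gus: ✗
patient=Ines: ✓ → 51
patient=Tara: ✓ → 29
patient=Hiro: ✓ → 33
patient=Wes: ✗
patient=Kai: ✓ → 37
patient=Sven: ✓ → 35
patient=Vik: ✓ → 85
patient=Jude: ✓ → 71
patient=Uma: ✓ → 20
patient=Eve: ✓ → 79
patient=Mira: ✗
surg_sum = 51 + 29 + 33 + 37 + 35 + 85 + 71 + 20 + 79 = 440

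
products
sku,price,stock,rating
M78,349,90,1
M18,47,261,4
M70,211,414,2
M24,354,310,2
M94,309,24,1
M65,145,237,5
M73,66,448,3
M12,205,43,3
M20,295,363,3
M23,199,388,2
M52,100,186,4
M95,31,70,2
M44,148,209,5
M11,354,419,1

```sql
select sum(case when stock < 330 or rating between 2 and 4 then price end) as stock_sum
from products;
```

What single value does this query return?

sku=M78: ✓ → 349
sku=M18: ✓ → 47
sku=M70: ✓ → 211
sku=M24: ✓ → 354
sku=M94: ✓ → 309
sku=M65: ✓ → 145
sku=M73: ✓ → 66
sku=M12: ✓ → 205
sku=M20: ✓ → 295
sku=M23: ✓ → 199
sku=M52: ✓ → 100
sku=M95: ✓ → 31
sku=M44: ✓ → 148
sku=M11: ✗
stock_sum = 349 + 47 + 211 + 354 + 309 + 145 + 66 + 205 + 295 + 199 + 100 + 31 + 148 = 2459

2459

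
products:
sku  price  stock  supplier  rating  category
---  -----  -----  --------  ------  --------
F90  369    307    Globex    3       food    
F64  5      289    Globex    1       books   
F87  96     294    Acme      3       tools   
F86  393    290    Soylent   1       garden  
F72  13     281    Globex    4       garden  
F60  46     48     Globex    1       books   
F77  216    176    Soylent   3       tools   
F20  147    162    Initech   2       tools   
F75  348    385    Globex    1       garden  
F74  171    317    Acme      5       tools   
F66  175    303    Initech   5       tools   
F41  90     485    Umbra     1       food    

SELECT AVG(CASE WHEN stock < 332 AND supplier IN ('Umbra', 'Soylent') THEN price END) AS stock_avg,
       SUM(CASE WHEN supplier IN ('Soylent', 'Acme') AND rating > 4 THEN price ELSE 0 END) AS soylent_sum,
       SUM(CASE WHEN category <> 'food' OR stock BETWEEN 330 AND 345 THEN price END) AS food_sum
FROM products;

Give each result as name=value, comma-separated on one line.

stock_avg=304.5, soylent_sum=171, food_sum=1610

[stock_avg: stock < 332 AND supplier IN ('Umbra', 'Soylent')]
sku=F90: ✗
sku=F64: ✗
sku=F87: ✗
sku=F86: ✓ → 393
sku=F72: ✗
sku=F60: ✗
sku=F77: ✓ → 216
sku=F20: ✗
sku=F75: ✗
sku=F74: ✗
sku=F66: ✗
sku=F41: ✗
stock_avg = (393 + 216) / 2 = 304.5
—
[soylent_sum: supplier IN ('Soylent', 'Acme') AND rating > 4]
sku=F90: ✗
sku=F64: ✗
sku=F87: ✗
sku=F86: ✗
sku=F72: ✗
sku=F60: ✗
sku=F77: ✗
sku=F20: ✗
sku=F75: ✗
sku=F74: ✓ → 171
sku=F66: ✗
sku=F41: ✗
soylent_sum = 171
—
[food_sum: category <> 'food' OR stock BETWEEN 330 AND 345]
sku=F90: ✗
sku=F64: ✓ → 5
sku=F87: ✓ → 96
sku=F86: ✓ → 393
sku=F72: ✓ → 13
sku=F60: ✓ → 46
sku=F77: ✓ → 216
sku=F20: ✓ → 147
sku=F75: ✓ → 348
sku=F74: ✓ → 171
sku=F66: ✓ → 175
sku=F41: ✗
food_sum = 5 + 96 + 393 + 13 + 46 + 216 + 147 + 348 + 171 + 175 = 1610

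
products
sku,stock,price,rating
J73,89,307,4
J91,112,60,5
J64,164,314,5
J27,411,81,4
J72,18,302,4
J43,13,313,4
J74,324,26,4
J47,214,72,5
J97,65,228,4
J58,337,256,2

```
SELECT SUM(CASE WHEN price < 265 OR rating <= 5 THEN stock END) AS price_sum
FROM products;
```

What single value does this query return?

sku=J73: ✓ → 89
sku=J91: ✓ → 112
sku=J64: ✓ → 164
sku=J27: ✓ → 411
sku=J72: ✓ → 18
sku=J43: ✓ → 13
sku=J74: ✓ → 324
sku=J47: ✓ → 214
sku=J97: ✓ → 65
sku=J58: ✓ → 337
price_sum = 89 + 112 + 164 + 411 + 18 + 13 + 324 + 214 + 65 + 337 = 1747

1747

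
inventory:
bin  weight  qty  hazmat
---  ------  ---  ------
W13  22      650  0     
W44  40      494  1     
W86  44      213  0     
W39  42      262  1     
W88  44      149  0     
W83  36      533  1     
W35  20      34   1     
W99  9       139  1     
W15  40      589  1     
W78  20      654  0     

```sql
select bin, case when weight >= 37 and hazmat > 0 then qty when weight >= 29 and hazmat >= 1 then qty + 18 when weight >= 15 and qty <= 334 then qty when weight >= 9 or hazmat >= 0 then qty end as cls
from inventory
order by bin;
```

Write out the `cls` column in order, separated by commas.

650, 589, 34, 262, 494, 654, 551, 213, 149, 139

bin=W13: weight >= 9 or hazmat >= 0 → 650
bin=W15: weight >= 37 and hazmat > 0 → 589
bin=W35: weight >= 15 and qty <= 334 → 34
bin=W39: weight >= 37 and hazmat > 0 → 262
bin=W44: weight >= 37 and hazmat > 0 → 494
bin=W78: weight >= 9 or hazmat >= 0 → 654
bin=W83: weight >= 29 and hazmat >= 1 → 551
bin=W86: weight >= 15 and qty <= 334 → 213
bin=W88: weight >= 15 and qty <= 334 → 149
bin=W99: weight >= 9 or hazmat >= 0 → 139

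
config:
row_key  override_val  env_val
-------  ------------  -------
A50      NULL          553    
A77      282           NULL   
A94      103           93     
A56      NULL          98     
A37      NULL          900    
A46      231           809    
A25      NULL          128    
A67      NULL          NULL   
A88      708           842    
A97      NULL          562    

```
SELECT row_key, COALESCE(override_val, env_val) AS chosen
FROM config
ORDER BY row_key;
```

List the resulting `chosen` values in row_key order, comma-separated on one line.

row_key=A25: override_val=NULL, env_val=128 → 128
row_key=A37: override_val=NULL, env_val=900 → 900
row_key=A46: override_val=231 → 231
row_key=A50: override_val=NULL, env_val=553 → 553
row_key=A56: override_val=NULL, env_val=98 → 98
row_key=A67: override_val=NULL, env_val=NULL (all NULL) → NULL
row_key=A77: override_val=282 → 282
row_key=A88: override_val=708 → 708
row_key=A94: override_val=103 → 103
row_key=A97: override_val=NULL, env_val=562 → 562

128, 900, 231, 553, 98, NULL, 282, 708, 103, 562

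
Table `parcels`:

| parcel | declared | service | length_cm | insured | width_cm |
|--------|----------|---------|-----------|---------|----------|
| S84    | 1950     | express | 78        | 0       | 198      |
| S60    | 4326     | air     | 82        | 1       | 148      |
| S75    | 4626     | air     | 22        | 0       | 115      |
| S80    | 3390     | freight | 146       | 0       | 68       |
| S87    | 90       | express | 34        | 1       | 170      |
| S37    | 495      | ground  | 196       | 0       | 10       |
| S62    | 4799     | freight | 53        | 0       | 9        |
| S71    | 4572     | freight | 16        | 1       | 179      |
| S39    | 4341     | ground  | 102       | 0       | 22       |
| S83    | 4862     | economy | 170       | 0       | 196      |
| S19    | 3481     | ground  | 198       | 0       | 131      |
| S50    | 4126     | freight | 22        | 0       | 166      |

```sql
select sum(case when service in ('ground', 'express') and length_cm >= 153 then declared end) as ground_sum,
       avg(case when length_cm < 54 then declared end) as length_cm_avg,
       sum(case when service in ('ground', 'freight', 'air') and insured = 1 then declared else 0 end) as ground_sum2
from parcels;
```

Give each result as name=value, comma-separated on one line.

ground_sum=3976, length_cm_avg=3642.6, ground_sum2=8898

[ground_sum: service in ('ground', 'express') and length_cm >= 153]
parcel=S84: ✗
parcel=S60: ✗
parcel=S75: ✗
parcel=S80: ✗
parcel=S87: ✗
parcel=S37: ✓ → 495
parcel=S62: ✗
parcel=S71: ✗
parcel=S39: ✗
parcel=S83: ✗
parcel=S19: ✓ → 3481
parcel=S50: ✗
ground_sum = 495 + 3481 = 3976
—
[length_cm_avg: length_cm < 54]
parcel=S84: ✗
parcel=S60: ✗
parcel=S75: ✓ → 4626
parcel=S80: ✗
parcel=S87: ✓ → 90
parcel=S37: ✗
parcel=S62: ✓ → 4799
parcel=S71: ✓ → 4572
parcel=S39: ✗
parcel=S83: ✗
parcel=S19: ✗
parcel=S50: ✓ → 4126
length_cm_avg = (4626 + 90 + 4799 + 4572 + 4126) / 5 = 3642.6
—
[ground_sum2: service in ('ground', 'freight', 'air') and insured = 1]
parcel=S84: ✗
parcel=S60: ✓ → 4326
parcel=S75: ✗
parcel=S80: ✗
parcel=S87: ✗
parcel=S37: ✗
parcel=S62: ✗
parcel=S71: ✓ → 4572
parcel=S39: ✗
parcel=S83: ✗
parcel=S19: ✗
parcel=S50: ✗
ground_sum2 = 4326 + 4572 = 8898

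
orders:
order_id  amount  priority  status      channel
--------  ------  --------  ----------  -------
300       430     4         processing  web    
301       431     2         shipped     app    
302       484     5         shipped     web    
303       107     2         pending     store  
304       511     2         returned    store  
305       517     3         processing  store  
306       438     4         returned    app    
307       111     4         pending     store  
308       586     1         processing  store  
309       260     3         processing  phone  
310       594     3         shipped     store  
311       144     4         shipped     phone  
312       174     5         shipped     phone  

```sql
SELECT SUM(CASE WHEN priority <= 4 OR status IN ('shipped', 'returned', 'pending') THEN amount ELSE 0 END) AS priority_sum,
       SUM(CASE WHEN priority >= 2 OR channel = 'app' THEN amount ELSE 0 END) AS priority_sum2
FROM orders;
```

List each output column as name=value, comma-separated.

[priority_sum: priority <= 4 OR status IN ('shipped', 'returned', 'pending')]
order_id=300: ✓ → 430
order_id=301: ✓ → 431
order_id=302: ✓ → 484
order_id=303: ✓ → 107
order_id=304: ✓ → 511
order_id=305: ✓ → 517
order_id=306: ✓ → 438
order_id=307: ✓ → 111
order_id=308: ✓ → 586
order_id=309: ✓ → 260
order_id=310: ✓ → 594
order_id=311: ✓ → 144
order_id=312: ✓ → 174
priority_sum = 430 + 431 + 484 + 107 + 511 + 517 + 438 + 111 + 586 + 260 + 594 + 144 + 174 = 4787
—
[priority_sum2: priority >= 2 OR channel = 'app']
order_id=300: ✓ → 430
order_id=301: ✓ → 431
order_id=302: ✓ → 484
order_id=303: ✓ → 107
order_id=304: ✓ → 511
order_id=305: ✓ → 517
order_id=306: ✓ → 438
order_id=307: ✓ → 111
order_id=308: ✗
order_id=309: ✓ → 260
order_id=310: ✓ → 594
order_id=311: ✓ → 144
order_id=312: ✓ → 174
priority_sum2 = 430 + 431 + 484 + 107 + 511 + 517 + 438 + 111 + 260 + 594 + 144 + 174 = 4201

priority_sum=4787, priority_sum2=4201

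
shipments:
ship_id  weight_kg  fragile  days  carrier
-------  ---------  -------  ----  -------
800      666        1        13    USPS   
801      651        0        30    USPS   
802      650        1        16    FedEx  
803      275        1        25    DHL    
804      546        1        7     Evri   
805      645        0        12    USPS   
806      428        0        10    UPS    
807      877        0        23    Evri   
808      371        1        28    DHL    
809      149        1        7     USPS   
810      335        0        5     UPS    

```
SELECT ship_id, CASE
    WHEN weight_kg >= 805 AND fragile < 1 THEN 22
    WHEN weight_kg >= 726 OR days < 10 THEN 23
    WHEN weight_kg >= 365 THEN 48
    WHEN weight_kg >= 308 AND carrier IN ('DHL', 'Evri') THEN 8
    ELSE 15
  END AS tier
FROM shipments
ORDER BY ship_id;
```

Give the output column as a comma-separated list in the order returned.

48, 48, 48, 15, 23, 48, 48, 22, 48, 23, 23

ship_id=800: weight_kg >= 365 → 48
ship_id=801: weight_kg >= 365 → 48
ship_id=802: weight_kg >= 365 → 48
ship_id=803: ELSE → 15
ship_id=804: weight_kg >= 726 OR days < 10 → 23
ship_id=805: weight_kg >= 365 → 48
ship_id=806: weight_kg >= 365 → 48
ship_id=807: weight_kg >= 805 AND fragile < 1 → 22
ship_id=808: weight_kg >= 365 → 48
ship_id=809: weight_kg >= 726 OR days < 10 → 23
ship_id=810: weight_kg >= 726 OR days < 10 → 23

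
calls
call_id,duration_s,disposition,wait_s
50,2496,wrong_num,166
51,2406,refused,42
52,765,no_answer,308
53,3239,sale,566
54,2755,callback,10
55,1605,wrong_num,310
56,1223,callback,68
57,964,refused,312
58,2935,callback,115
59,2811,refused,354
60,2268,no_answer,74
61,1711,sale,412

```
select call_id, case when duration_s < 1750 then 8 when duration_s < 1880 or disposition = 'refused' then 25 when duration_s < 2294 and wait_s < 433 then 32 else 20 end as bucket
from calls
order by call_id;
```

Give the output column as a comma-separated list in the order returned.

call_id=50: ELSE → 20
call_id=51: duration_s < 1880 or disposition = 'refused' → 25
call_id=52: duration_s < 1750 → 8
call_id=53: ELSE → 20
call_id=54: ELSE → 20
call_id=55: duration_s < 1750 → 8
call_id=56: duration_s < 1750 → 8
call_id=57: duration_s < 1750 → 8
call_id=58: ELSE → 20
call_id=59: duration_s < 1880 or disposition = 'refused' → 25
call_id=60: duration_s < 2294 and wait_s < 433 → 32
call_id=61: duration_s < 1750 → 8

20, 25, 8, 20, 20, 8, 8, 8, 20, 25, 32, 8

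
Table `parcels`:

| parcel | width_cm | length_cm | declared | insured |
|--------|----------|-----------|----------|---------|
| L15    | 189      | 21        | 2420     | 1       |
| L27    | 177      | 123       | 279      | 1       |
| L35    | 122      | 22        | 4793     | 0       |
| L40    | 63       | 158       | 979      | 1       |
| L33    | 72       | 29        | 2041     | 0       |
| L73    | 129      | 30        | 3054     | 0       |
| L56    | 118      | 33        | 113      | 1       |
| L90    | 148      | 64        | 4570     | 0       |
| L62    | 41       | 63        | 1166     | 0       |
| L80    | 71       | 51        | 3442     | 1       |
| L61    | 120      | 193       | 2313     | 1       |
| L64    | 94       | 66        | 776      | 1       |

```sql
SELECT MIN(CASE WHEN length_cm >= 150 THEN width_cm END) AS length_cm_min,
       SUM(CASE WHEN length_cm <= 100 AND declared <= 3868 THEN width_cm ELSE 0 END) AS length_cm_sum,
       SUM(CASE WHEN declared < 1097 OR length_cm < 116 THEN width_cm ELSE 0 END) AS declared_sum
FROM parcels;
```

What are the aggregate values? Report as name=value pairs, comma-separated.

length_cm_min=63, length_cm_sum=714, declared_sum=1224

[length_cm_min: length_cm >= 150]
parcel=L15: ✗
parcel=L27: ✗
parcel=L35: ✗
parcel=L40: ✓ → 63
parcel=L33: ✗
parcel=L73: ✗
parcel=L56: ✗
parcel=L90: ✗
parcel=L62: ✗
parcel=L80: ✗
parcel=L61: ✓ → 120
parcel=L64: ✗
length_cm_min = MIN(63, 120) = 63
—
[length_cm_sum: length_cm <= 100 AND declared <= 3868]
parcel=L15: ✓ → 189
parcel=L27: ✗
parcel=L35: ✗
parcel=L40: ✗
parcel=L33: ✓ → 72
parcel=L73: ✓ → 129
parcel=L56: ✓ → 118
parcel=L90: ✗
parcel=L62: ✓ → 41
parcel=L80: ✓ → 71
parcel=L61: ✗
parcel=L64: ✓ → 94
length_cm_sum = 189 + 72 + 129 + 118 + 41 + 71 + 94 = 714
—
[declared_sum: declared < 1097 OR length_cm < 116]
parcel=L15: ✓ → 189
parcel=L27: ✓ → 177
parcel=L35: ✓ → 122
parcel=L40: ✓ → 63
parcel=L33: ✓ → 72
parcel=L73: ✓ → 129
parcel=L56: ✓ → 118
parcel=L90: ✓ → 148
parcel=L62: ✓ → 41
parcel=L80: ✓ → 71
parcel=L61: ✗
parcel=L64: ✓ → 94
declared_sum = 189 + 177 + 122 + 63 + 72 + 129 + 118 + 148 + 41 + 71 + 94 = 1224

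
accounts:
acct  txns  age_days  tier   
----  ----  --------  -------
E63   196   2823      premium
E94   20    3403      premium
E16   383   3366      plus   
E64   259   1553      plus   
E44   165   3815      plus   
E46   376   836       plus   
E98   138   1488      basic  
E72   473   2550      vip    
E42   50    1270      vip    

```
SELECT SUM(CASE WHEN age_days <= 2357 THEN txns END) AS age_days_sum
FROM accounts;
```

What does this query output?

823

acct=E63: ✗
acct=E94: ✗
acct=E16: ✗
acct=E64: ✓ → 259
acct=E44: ✗
acct=E46: ✓ → 376
acct=E98: ✓ → 138
acct=E72: ✗
acct=E42: ✓ → 50
age_days_sum = 259 + 376 + 138 + 50 = 823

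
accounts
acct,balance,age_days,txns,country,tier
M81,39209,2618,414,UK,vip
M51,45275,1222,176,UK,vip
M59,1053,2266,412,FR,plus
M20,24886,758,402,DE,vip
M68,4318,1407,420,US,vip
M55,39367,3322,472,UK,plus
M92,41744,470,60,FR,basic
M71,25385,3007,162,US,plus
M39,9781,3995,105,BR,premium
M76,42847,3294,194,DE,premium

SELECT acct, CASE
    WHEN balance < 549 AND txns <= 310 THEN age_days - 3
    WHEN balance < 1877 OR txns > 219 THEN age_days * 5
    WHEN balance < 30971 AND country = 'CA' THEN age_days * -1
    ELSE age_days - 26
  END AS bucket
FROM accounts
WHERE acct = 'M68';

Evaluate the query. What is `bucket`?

7035

acct = M68: balance=4318, age_days=1407, txns=420, country=US, tier=vip.
balance < 549 AND txns <= 310 → false
balance < 1877 OR txns > 219 → true → 7035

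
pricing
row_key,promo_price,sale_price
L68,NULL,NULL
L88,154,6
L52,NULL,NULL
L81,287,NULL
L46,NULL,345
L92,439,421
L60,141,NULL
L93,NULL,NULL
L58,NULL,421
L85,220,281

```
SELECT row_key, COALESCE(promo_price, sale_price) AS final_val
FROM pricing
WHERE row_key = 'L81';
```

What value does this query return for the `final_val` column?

row_key = L81: promo_price=287, sale_price=NULL.
promo_price=287 → 287

287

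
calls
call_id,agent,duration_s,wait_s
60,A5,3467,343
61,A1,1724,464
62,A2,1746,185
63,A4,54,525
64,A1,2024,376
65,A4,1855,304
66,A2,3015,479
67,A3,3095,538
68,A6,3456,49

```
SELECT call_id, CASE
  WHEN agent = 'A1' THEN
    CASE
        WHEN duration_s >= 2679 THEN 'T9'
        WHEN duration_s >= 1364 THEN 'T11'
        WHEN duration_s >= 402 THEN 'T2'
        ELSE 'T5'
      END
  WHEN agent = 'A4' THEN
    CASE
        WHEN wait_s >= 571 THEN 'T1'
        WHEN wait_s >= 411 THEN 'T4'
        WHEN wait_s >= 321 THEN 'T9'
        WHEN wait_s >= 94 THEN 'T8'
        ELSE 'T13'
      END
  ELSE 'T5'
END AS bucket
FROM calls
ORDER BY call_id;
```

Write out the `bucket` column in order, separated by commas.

call_id=60: agent='A5' → outer ELSE → T5
call_id=61: agent='A1' → inner[duration_s >= 1364] → T11
call_id=62: agent='A2' → outer ELSE → T5
call_id=63: agent='A4' → inner[wait_s >= 411] → T4
call_id=64: agent='A1' → inner[duration_s >= 1364] → T11
call_id=65: agent='A4' → inner[wait_s >= 94] → T8
call_id=66: agent='A2' → outer ELSE → T5
call_id=67: agent='A3' → outer ELSE → T5
call_id=68: agent='A6' → outer ELSE → T5

T5, T11, T5, T4, T11, T8, T5, T5, T5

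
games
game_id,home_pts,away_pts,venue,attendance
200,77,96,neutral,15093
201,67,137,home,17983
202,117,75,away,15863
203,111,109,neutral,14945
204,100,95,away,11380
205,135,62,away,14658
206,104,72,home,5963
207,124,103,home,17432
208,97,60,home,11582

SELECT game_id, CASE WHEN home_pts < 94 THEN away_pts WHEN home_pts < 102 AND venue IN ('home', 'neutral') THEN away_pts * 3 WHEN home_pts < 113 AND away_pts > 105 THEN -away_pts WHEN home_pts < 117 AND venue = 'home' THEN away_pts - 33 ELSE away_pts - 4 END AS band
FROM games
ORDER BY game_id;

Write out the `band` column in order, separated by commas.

96, 137, 71, -109, 91, 58, 39, 99, 180

game_id=200: home_pts < 94 → 96
game_id=201: home_pts < 94 → 137
game_id=202: ELSE → 71
game_id=203: home_pts < 113 AND away_pts > 105 → -109
game_id=204: ELSE → 91
game_id=205: ELSE → 58
game_id=206: home_pts < 117 AND venue = 'home' → 39
game_id=207: ELSE → 99
game_id=208: home_pts < 102 AND venue IN ('home', 'neutral') → 180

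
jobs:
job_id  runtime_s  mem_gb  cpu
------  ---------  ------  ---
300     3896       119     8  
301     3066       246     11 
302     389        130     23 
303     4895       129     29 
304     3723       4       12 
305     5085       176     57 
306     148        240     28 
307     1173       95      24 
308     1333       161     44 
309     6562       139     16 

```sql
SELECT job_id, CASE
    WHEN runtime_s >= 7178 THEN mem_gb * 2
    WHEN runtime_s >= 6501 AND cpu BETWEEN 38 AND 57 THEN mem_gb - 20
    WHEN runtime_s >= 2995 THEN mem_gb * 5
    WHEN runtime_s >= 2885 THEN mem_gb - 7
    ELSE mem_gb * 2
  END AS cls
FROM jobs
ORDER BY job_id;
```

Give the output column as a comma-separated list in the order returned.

595, 1230, 260, 645, 20, 880, 480, 190, 322, 695

job_id=300: runtime_s >= 2995 → 595
job_id=301: runtime_s >= 2995 → 1230
job_id=302: ELSE → 260
job_id=303: runtime_s >= 2995 → 645
job_id=304: runtime_s >= 2995 → 20
job_id=305: runtime_s >= 2995 → 880
job_id=306: ELSE → 480
job_id=307: ELSE → 190
job_id=308: ELSE → 322
job_id=309: runtime_s >= 2995 → 695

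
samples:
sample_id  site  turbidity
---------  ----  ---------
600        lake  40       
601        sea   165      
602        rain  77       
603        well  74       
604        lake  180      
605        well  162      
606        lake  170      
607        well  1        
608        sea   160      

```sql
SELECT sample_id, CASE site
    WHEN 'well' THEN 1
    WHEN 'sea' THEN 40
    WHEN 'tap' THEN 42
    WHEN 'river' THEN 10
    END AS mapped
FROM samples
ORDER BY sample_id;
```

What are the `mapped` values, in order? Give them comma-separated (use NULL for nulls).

sample_id=600: (no match → NULL) → NULL
sample_id=601: site='sea' → 40
sample_id=602: (no match → NULL) → NULL
sample_id=603: site='well' → 1
sample_id=604: (no match → NULL) → NULL
sample_id=605: site='well' → 1
sample_id=606: (no match → NULL) → NULL
sample_id=607: site='well' → 1
sample_id=608: site='sea' → 40

NULL, 40, NULL, 1, NULL, 1, NULL, 1, 40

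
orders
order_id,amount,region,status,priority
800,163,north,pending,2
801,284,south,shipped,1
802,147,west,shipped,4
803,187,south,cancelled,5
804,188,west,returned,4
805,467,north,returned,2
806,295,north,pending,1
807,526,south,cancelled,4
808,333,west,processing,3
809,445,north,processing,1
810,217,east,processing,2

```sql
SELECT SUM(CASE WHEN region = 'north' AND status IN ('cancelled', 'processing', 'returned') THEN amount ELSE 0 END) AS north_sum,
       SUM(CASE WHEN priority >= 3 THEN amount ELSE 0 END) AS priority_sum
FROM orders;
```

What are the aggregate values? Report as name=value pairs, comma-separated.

[north_sum: region = 'north' AND status IN ('cancelled', 'processing', 'returned')]
order_id=800: ✗
order_id=801: ✗
order_id=802: ✗
order_id=803: ✗
order_id=804: ✗
order_id=805: ✓ → 467
order_id=806: ✗
order_id=807: ✗
order_id=808: ✗
order_id=809: ✓ → 445
order_id=810: ✗
north_sum = 467 + 445 = 912
—
[priority_sum: priority >= 3]
order_id=800: ✗
order_id=801: ✗
order_id=802: ✓ → 147
order_id=803: ✓ → 187
order_id=804: ✓ → 188
order_id=805: ✗
order_id=806: ✗
order_id=807: ✓ → 526
order_id=808: ✓ → 333
order_id=809: ✗
order_id=810: ✗
priority_sum = 147 + 187 + 188 + 526 + 333 = 1381

north_sum=912, priority_sum=1381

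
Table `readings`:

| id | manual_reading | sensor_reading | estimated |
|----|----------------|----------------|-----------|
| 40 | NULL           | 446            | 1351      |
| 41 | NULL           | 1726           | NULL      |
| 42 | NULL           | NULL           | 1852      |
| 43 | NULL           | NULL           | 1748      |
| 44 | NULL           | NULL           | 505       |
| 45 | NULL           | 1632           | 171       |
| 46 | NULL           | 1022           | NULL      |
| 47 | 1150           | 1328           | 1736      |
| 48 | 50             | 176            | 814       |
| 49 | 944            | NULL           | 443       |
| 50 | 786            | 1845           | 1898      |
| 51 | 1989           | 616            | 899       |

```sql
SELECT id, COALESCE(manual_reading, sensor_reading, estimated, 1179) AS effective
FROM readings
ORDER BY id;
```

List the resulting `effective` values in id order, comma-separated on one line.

id=40: manual_reading=NULL, sensor_reading=446 → 446
id=41: manual_reading=NULL, sensor_reading=1726 → 1726
id=42: manual_reading=NULL, sensor_reading=NULL, estimated=1852 → 1852
id=43: manual_reading=NULL, sensor_reading=NULL, estimated=1748 → 1748
id=44: manual_reading=NULL, sensor_reading=NULL, estimated=505 → 505
id=45: manual_reading=NULL, sensor_reading=1632 → 1632
id=46: manual_reading=NULL, sensor_reading=1022 → 1022
id=47: manual_reading=1150 → 1150
id=48: manual_reading=50 → 50
id=49: manual_reading=944 → 944
id=50: manual_reading=786 → 786
id=51: manual_reading=1989 → 1989

446, 1726, 1852, 1748, 505, 1632, 1022, 1150, 50, 944, 786, 1989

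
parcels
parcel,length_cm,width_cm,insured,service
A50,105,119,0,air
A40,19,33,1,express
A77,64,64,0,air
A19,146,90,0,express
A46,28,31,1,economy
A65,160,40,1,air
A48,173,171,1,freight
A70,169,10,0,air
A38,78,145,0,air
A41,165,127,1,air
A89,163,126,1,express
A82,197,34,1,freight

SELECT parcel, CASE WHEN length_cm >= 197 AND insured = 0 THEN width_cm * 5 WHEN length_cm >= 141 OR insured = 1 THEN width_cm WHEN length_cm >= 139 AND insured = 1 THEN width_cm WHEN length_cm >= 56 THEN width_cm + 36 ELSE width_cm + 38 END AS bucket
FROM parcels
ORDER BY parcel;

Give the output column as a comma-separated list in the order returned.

parcel=A19: length_cm >= 141 OR insured = 1 → 90
parcel=A38: length_cm >= 56 → 181
parcel=A40: length_cm >= 141 OR insured = 1 → 33
parcel=A41: length_cm >= 141 OR insured = 1 → 127
parcel=A46: length_cm >= 141 OR insured = 1 → 31
parcel=A48: length_cm >= 141 OR insured = 1 → 171
parcel=A50: length_cm >= 56 → 155
parcel=A65: length_cm >= 141 OR insured = 1 → 40
parcel=A70: length_cm >= 141 OR insured = 1 → 10
parcel=A77: length_cm >= 56 → 100
parcel=A82: length_cm >= 141 OR insured = 1 → 34
parcel=A89: length_cm >= 141 OR insured = 1 → 126

90, 181, 33, 127, 31, 171, 155, 40, 10, 100, 34, 126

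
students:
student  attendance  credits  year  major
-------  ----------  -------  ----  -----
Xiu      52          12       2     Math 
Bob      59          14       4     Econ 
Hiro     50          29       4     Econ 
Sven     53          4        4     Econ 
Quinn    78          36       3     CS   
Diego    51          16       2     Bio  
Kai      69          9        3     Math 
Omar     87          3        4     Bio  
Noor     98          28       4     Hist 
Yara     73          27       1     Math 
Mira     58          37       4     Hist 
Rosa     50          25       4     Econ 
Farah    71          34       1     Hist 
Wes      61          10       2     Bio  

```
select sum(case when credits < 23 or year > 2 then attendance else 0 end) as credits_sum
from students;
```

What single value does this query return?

student=Xiu: ✓ → 52
student=Bob: ✓ → 59
student=Hiro: ✓ → 50
student=Sven: ✓ → 53
student=Quinn: ✓ → 78
student=Diego: ✓ → 51
student=Kai: ✓ → 69
student=Omar: ✓ → 87
student=Noor: ✓ → 98
student=Yara: ✗
student=Mira: ✓ → 58
student=Rosa: ✓ → 50
student=Farah: ✗
student=Wes: ✓ → 61
credits_sum = 52 + 59 + 50 + 53 + 78 + 51 + 69 + 87 + 98 + 58 + 50 + 61 = 766

766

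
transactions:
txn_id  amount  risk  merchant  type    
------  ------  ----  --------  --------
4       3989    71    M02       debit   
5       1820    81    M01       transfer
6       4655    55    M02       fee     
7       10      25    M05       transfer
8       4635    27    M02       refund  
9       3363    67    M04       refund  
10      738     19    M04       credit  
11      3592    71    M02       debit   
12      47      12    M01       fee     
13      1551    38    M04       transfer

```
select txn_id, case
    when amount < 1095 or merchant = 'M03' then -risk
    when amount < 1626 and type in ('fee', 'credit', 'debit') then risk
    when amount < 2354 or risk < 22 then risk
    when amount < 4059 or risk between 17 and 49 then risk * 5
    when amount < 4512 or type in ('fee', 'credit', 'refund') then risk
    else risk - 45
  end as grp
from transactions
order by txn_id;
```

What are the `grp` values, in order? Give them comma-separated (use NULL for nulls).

355, 81, 55, -25, 135, 335, -19, 355, -12, 38

txn_id=4: amount < 4059 or risk between 17 and 49 → 355
txn_id=5: amount < 2354 or risk < 22 → 81
txn_id=6: amount < 4512 or type in ('fee', 'credit', 'refund') → 55
txn_id=7: amount < 1095 or merchant = 'M03' → -25
txn_id=8: amount < 4059 or risk between 17 and 49 → 135
txn_id=9: amount < 4059 or risk between 17 and 49 → 335
txn_id=10: amount < 1095 or merchant = 'M03' → -19
txn_id=11: amount < 4059 or risk between 17 and 49 → 355
txn_id=12: amount < 1095 or merchant = 'M03' → -12
txn_id=13: amount < 2354 or risk < 22 → 38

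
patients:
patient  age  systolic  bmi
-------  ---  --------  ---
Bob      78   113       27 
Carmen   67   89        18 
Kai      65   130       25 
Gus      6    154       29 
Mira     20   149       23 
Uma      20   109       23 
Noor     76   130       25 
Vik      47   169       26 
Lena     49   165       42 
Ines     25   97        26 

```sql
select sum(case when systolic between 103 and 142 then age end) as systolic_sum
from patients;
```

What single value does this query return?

patient=Bob: ✓ → 78
patient=Carmen: ✗
patient=Kai: ✓ → 65
patient=Gus: ✗
patient=Mira: ✗
patient=Uma: ✓ → 20
patient=Noor: ✓ → 76
patient=Vik: ✗
patient=Lena: ✗
patient=Ines: ✗
systolic_sum = 78 + 65 + 20 + 76 = 239

239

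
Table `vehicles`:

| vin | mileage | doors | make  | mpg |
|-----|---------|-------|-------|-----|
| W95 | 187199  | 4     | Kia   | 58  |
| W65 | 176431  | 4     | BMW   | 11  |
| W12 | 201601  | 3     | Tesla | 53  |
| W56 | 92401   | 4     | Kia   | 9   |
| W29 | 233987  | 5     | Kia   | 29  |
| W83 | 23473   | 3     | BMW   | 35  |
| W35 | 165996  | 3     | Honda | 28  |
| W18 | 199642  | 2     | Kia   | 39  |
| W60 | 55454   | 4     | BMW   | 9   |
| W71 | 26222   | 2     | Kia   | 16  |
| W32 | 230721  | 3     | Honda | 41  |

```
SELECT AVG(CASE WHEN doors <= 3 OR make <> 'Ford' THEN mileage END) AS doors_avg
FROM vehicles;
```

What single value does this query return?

144829.7272727273

vin=W95: ✓ → 187199
vin=W65: ✓ → 176431
vin=W12: ✓ → 201601
vin=W56: ✓ → 92401
vin=W29: ✓ → 233987
vin=W83: ✓ → 23473
vin=W35: ✓ → 165996
vin=W18: ✓ → 199642
vin=W60: ✓ → 55454
vin=W71: ✓ → 26222
vin=W32: ✓ → 230721
doors_avg = (187199 + 176431 + 201601 + 92401 + 233987 + 23473 + 165996 + 199642 + 55454 + 26222 + 230721) / 11 = 144829.7272727273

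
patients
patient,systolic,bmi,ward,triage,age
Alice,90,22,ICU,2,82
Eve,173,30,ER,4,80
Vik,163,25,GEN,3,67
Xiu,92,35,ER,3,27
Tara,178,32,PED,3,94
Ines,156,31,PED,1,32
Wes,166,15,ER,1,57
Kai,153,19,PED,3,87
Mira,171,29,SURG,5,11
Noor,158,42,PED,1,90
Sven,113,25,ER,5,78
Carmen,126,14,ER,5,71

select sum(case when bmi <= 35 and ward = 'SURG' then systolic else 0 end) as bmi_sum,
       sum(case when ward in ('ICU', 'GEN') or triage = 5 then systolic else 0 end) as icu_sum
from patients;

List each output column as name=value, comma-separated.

bmi_sum=171, icu_sum=663

[bmi_sum: bmi <= 35 and ward = 'SURG']
patient=Alice: ✗
patient=Eve: ✗
patient=Vik: ✗
patient=Xiu: ✗
patient=Tara: ✗
patient=Ines: ✗
patient=Wes: ✗
patient=Kai: ✗
patient=Mira: ✓ → 171
patient=Noor: ✗
patient=Sven: ✗
patient=Carmen: ✗
bmi_sum = 171
—
[icu_sum: ward in ('ICU', 'GEN') or triage = 5]
patient=Alice: ✓ → 90
patient=Eve: ✗
patient=Vik: ✓ → 163
patient=Xiu: ✗
patient=Tara: ✗
patient=Ines: ✗
patient=Wes: ✗
patient=Kai: ✗
patient=Mira: ✓ → 171
patient=Noor: ✗
patient=Sven: ✓ → 113
patient=Carmen: ✓ → 126
icu_sum = 90 + 163 + 171 + 113 + 126 = 663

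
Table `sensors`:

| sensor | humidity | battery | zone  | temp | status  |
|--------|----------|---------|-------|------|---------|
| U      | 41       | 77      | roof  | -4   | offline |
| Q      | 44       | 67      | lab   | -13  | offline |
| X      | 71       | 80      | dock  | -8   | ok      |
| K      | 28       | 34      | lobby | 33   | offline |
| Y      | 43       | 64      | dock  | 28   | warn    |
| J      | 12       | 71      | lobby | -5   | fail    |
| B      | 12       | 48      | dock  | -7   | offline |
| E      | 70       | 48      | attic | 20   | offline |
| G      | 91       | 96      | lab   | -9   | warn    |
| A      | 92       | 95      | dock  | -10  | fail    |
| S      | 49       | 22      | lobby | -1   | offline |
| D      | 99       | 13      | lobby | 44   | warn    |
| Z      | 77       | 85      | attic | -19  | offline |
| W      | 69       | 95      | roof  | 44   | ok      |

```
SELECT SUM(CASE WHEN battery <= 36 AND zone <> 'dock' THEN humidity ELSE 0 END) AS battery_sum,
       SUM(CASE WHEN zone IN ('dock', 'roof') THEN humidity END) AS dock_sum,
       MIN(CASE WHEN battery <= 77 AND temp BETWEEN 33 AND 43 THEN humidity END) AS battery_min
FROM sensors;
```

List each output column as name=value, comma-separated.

battery_sum=176, dock_sum=328, battery_min=28

[battery_sum: battery <= 36 AND zone <> 'dock']
sensor=U: ✗
sensor=Q: ✗
sensor=X: ✗
sensor=K: ✓ → 28
sensor=Y: ✗
sensor=J: ✗
sensor=B: ✗
sensor=E: ✗
sensor=G: ✗
sensor=A: ✗
sensor=S: ✓ → 49
sensor=D: ✓ → 99
sensor=Z: ✗
sensor=W: ✗
battery_sum = 28 + 49 + 99 = 176
—
[dock_sum: zone IN ('dock', 'roof')]
sensor=U: ✓ → 41
sensor=Q: ✗
sensor=X: ✓ → 71
sensor=K: ✗
sensor=Y: ✓ → 43
sensor=J: ✗
sensor=B: ✓ → 12
sensor=E: ✗
sensor=G: ✗
sensor=A: ✓ → 92
sensor=S: ✗
sensor=D: ✗
sensor=Z: ✗
sensor=W: ✓ → 69
dock_sum = 41 + 71 + 43 + 12 + 92 + 69 = 328
—
[battery_min: battery <= 77 AND temp BETWEEN 33 AND 43]
sensor=U: ✗
sensor=Q: ✗
sensor=X: ✗
sensor=K: ✓ → 28
sensor=Y: ✗
sensor=J: ✗
sensor=B: ✗
sensor=E: ✗
sensor=G: ✗
sensor=A: ✗
sensor=S: ✗
sensor=D: ✗
sensor=Z: ✗
sensor=W: ✗
battery_min = MIN(28) = 28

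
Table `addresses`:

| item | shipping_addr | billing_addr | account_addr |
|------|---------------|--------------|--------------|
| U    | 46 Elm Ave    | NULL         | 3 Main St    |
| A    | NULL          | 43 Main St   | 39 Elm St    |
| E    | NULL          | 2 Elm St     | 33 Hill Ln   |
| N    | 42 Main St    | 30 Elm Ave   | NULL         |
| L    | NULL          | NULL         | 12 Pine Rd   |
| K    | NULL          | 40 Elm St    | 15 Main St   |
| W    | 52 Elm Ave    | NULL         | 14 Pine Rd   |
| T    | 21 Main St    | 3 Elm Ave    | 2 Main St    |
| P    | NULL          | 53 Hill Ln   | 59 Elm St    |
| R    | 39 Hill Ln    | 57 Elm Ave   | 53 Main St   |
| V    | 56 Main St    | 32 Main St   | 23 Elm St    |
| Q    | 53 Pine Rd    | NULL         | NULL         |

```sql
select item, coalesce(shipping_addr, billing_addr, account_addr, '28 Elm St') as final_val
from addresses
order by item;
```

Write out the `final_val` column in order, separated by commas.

item=A: shipping_addr=NULL, billing_addr=43 Main St → 43 Main St
item=E: shipping_addr=NULL, billing_addr=2 Elm St → 2 Elm St
item=K: shipping_addr=NULL, billing_addr=40 Elm St → 40 Elm St
item=L: shipping_addr=NULL, billing_addr=NULL, account_addr=12 Pine Rd → 12 Pine Rd
item=N: shipping_addr=42 Main St → 42 Main St
item=P: shipping_addr=NULL, billing_addr=53 Hill Ln → 53 Hill Ln
item=Q: shipping_addr=53 Pine Rd → 53 Pine Rd
item=R: shipping_addr=39 Hill Ln → 39 Hill Ln
item=T: shipping_addr=21 Main St → 21 Main St
item=U: shipping_addr=46 Elm Ave → 46 Elm Ave
item=V: shipping_addr=56 Main St → 56 Main St
item=W: shipping_addr=52 Elm Ave → 52 Elm Ave

43 Main St, 2 Elm St, 40 Elm St, 12 Pine Rd, 42 Main St, 53 Hill Ln, 53 Pine Rd, 39 Hill Ln, 21 Main St, 46 Elm Ave, 56 Main St, 52 Elm Ave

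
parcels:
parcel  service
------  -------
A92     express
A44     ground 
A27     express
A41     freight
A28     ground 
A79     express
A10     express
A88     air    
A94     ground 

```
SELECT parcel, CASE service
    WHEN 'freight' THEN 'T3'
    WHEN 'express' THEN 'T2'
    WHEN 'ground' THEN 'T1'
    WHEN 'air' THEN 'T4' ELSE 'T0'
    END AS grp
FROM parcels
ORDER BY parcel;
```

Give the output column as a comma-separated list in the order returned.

T2, T2, T1, T3, T1, T2, T4, T2, T1

parcel=A10: service='express' → T2
parcel=A27: service='express' → T2
parcel=A28: service='ground' → T1
parcel=A41: service='freight' → T3
parcel=A44: service='ground' → T1
parcel=A79: service='express' → T2
parcel=A88: service='air' → T4
parcel=A92: service='express' → T2
parcel=A94: service='ground' → T1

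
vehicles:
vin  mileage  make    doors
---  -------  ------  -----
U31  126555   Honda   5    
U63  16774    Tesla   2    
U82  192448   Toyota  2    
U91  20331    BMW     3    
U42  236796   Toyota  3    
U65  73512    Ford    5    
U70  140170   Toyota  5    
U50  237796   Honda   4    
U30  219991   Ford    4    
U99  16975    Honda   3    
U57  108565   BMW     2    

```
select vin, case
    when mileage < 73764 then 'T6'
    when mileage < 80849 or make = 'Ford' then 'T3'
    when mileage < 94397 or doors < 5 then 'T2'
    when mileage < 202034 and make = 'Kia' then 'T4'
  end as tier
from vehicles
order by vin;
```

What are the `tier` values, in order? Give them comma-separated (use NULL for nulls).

T3, NULL, T2, T2, T2, T6, T6, NULL, T2, T6, T6

vin=U30: mileage < 80849 or make = 'Ford' → T3
vin=U31: (no match → NULL) → NULL
vin=U42: mileage < 94397 or doors < 5 → T2
vin=U50: mileage < 94397 or doors < 5 → T2
vin=U57: mileage < 94397 or doors < 5 → T2
vin=U63: mileage < 73764 → T6
vin=U65: mileage < 73764 → T6
vin=U70: (no match → NULL) → NULL
vin=U82: mileage < 94397 or doors < 5 → T2
vin=U91: mileage < 73764 → T6
vin=U99: mileage < 73764 → T6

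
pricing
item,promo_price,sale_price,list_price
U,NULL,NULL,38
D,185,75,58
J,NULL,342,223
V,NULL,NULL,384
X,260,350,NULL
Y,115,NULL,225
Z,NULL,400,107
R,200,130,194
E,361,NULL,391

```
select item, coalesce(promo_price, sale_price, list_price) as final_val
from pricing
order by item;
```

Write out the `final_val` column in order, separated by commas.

185, 361, 342, 200, 38, 384, 260, 115, 400

item=D: promo_price=185 → 185
item=E: promo_price=361 → 361
item=J: promo_price=NULL, sale_price=342 → 342
item=R: promo_price=200 → 200
item=U: promo_price=NULL, sale_price=NULL, list_price=38 → 38
item=V: promo_price=NULL, sale_price=NULL, list_price=384 → 384
item=X: promo_price=260 → 260
item=Y: promo_price=115 → 115
item=Z: promo_price=NULL, sale_price=400 → 400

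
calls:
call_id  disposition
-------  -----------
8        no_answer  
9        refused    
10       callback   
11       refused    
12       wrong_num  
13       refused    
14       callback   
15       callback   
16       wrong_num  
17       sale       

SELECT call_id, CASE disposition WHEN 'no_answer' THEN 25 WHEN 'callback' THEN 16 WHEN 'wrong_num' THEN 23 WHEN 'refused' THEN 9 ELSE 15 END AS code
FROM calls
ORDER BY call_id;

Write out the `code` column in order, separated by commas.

call_id=8: disposition='no_answer' → 25
call_id=9: disposition='refused' → 9
call_id=10: disposition='callback' → 16
call_id=11: disposition='refused' → 9
call_id=12: disposition='wrong_num' → 23
call_id=13: disposition='refused' → 9
call_id=14: disposition='callback' → 16
call_id=15: disposition='callback' → 16
call_id=16: disposition='wrong_num' → 23
call_id=17: ELSE → 15

25, 9, 16, 9, 23, 9, 16, 16, 23, 15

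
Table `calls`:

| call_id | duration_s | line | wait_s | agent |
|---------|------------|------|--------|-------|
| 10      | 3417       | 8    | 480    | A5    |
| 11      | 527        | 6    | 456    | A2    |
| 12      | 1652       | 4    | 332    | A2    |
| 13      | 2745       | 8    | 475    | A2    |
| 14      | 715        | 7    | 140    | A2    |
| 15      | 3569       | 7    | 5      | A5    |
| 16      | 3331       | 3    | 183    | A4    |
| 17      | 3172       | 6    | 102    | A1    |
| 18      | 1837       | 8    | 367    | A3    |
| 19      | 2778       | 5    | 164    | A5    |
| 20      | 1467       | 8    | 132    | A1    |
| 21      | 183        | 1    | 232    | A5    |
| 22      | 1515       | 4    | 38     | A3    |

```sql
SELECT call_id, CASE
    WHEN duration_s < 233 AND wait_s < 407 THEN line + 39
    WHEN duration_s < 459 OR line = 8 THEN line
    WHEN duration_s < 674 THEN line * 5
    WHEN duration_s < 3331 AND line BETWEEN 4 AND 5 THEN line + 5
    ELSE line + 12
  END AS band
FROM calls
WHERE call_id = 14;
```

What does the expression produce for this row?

call_id = 14: duration_s=715, line=7, wait_s=140, agent=A2.
duration_s < 233 AND wait_s < 407 → false
duration_s < 459 OR line = 8 → false
duration_s < 674 → false
duration_s < 3331 AND line BETWEEN 4 AND 5 → false
No prior WHEN matched → ELSE → 19

19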